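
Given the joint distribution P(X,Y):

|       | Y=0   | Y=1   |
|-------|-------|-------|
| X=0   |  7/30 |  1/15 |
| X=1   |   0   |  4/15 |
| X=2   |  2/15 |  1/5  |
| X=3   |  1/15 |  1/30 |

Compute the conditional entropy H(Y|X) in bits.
0.6447 bits

H(Y|X) = H(X,Y) - H(X)

H(X,Y) = -Σ_{x,y} P(x,y) log₂ P(x,y). Per-cell terms -P(x,y)·log₂P(x,y):
  X=0: 0.489892, 0.260459
  X=1: 0.000000, 0.508504
  X=2: 0.387585, 0.464386
  X=3: 0.260459, 0.163563
  (cells with P = 0 contribute 0)
Sum of the 8 terms: H(X,Y) = 2.53485 bits

Marginal of X (row sums):
  P(X=0) = 7/30 + 1/15 = 3/10
  P(X=1) = 0 + 4/15 = 4/15
  P(X=2) = 2/15 + 1/5 = 1/3
  P(X=3) = 1/15 + 1/30 = 1/10
H(X) = -[(3/10)·log₂(3/10) + (4/15)·log₂(4/15) + (1/3)·log₂(1/3) + (1/10)·log₂(1/10)]
  = 0.521090 + 0.508504 + 0.528321 + 0.332193 = 1.89011 bits

H(Y|X) = H(X,Y) - H(X) = 2.53485 - 1.89011 = 0.6447 bits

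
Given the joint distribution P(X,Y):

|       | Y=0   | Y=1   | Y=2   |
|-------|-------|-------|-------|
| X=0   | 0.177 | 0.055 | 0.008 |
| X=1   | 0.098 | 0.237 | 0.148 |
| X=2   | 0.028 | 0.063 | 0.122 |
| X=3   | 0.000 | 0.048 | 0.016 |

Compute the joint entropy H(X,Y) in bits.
3.0284 bits

H(X,Y) = -Σ_{x,y} P(x,y) log₂ P(x,y). Per-cell terms -P(x,y)·log₂P(x,y):
  X=0: 0.4422, 0.2301, 0.0557
  X=1: 0.3284, 0.4923, 0.4079
  X=2: 0.1444, 0.2513, 0.3703
  X=3: 0.0000, 0.2103, 0.0955
  (cells with P = 0 contribute 0)
Sum of the 12 terms: H(X,Y) = 3.0284 bits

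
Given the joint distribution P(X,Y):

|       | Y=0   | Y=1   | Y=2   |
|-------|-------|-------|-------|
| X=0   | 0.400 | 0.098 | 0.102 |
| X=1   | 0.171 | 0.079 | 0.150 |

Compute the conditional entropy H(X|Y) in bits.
0.9237 bits

H(X|Y) = H(X,Y) - H(Y)

H(X,Y) = -Σ_{x,y} P(x,y) log₂ P(x,y). Per-cell terms -P(x,y)·log₂P(x,y):
  X=0: 0.5288, 0.3284, 0.3359
  X=1: 0.4357, 0.2893, 0.4105
Sum of the 6 terms: H(X,Y) = 2.3286 bits

Marginal of Y (column sums):
  P(Y=0) = 0.400 + 0.171 = 0.571
  P(Y=1) = 0.098 + 0.079 = 0.177
  P(Y=2) = 0.102 + 0.150 = 0.252
H(Y) = -[0.571·log₂(0.571) + 0.177·log₂(0.177) + 0.252·log₂(0.252)]
  = 0.4616 + 0.4422 + 0.5011 = 1.4049 bits

H(X|Y) = H(X,Y) - H(Y) = 2.3286 - 1.4049 = 0.9237 bits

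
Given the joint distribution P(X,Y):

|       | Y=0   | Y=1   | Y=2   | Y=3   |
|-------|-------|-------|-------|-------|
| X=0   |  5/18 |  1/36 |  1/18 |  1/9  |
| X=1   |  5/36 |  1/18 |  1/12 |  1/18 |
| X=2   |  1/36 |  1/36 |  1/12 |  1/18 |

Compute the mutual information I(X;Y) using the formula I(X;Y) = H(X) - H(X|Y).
0.1194 bits

I(X;Y) = H(X) - H(X|Y)

Marginal of X (row sums):
  P(X=0) = 5/18 + 1/36 + 1/18 + 1/9 = 17/36
  P(X=1) = 5/36 + 1/18 + 1/12 + 1/18 = 1/3
  P(X=2) = 1/36 + 1/36 + 1/12 + 1/18 = 7/36
H(X) = -[(17/36)·log₂(17/36) + (1/3)·log₂(1/3) + (7/36)·log₂(7/36)]
  = 0.5112 + 0.5283 + 0.4594 = 1.4989 bits

Marginal of Y (column sums):
  P(Y=0) = 5/18 + 5/36 + 1/36 = 4/9
  P(Y=1) = 1/36 + 1/18 + 1/36 = 1/9
  P(Y=2) = 1/18 + 1/12 + 1/12 = 2/9
  P(Y=3) = 1/9 + 1/18 + 1/18 = 2/9
H(X|Y) = Σ_y P(y)·H(X|Y=y):
  Y=0: P(Y=0) = 4/9, P(X|Y=0) = (5/8, 5/16, 1/16) → H(X|Y=0) = 1.1982
  Y=1: P(Y=1) = 1/9, P(X|Y=1) = (1/4, 1/2, 1/4) → H(X|Y=1) = 1.5000
  Y=2: P(Y=2) = 2/9, P(X|Y=2) = (1/4, 3/8, 3/8) → H(X|Y=2) = 1.5613
  Y=3: P(Y=3) = 2/9, P(X|Y=3) = (1/2, 1/4, 1/4) → H(X|Y=3) = 1.5000
H(X|Y) = (4/9)·1.1982 + (1/9)·1.5000 + (2/9)·1.5613 + (2/9)·1.5000 = 1.3795 bits

I(X;Y) = H(X) - H(X|Y) = 1.4989 - 1.3795 = 0.1194 bits

Cross-check via I(X;Y) = H(X) + H(Y) - H(X,Y): computing H(Y) from the column sums and H(X,Y) from the 12 cells in the same way gives H(Y) = 1.8366 bits and H(X,Y) = 3.2161 bits, so
I(X;Y) = 1.4989 + 1.8366 - 3.2161 = 0.1194 bits ✓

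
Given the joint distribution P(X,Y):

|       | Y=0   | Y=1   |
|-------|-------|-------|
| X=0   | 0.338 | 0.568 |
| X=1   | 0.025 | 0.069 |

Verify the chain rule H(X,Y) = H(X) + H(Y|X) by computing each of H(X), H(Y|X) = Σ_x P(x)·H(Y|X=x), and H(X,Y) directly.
H(X) = 0.4497 bits, H(Y|X) = 0.9420 bits, H(X,Y) = 1.3916 bits

Marginal of X (row sums):
  P(X=0) = 0.338 + 0.568 = 0.906
  P(X=1) = 0.025 + 0.069 = 0.094
H(X) = -[0.906·log₂(0.906) + 0.094·log₂(0.094)]
  = 0.1290 + 0.3207 = 0.4497 bits

H(Y|X) = Σ_x P(x)·H(Y|X=x):
  X=0: P(X=0) = 0.906, P(Y|X=0) = (169/453, 284/453) → H(Y|X=0) = 0.9530
  X=1: P(X=1) = 0.094, P(Y|X=1) = (25/94, 69/94) → H(Y|X=1) = 0.8356
H(Y|X) = 0.906·0.9530 + 0.094·0.8356 = 0.9420 bits

H(X,Y) = -Σ_{x,y} P(x,y) log₂ P(x,y). Per-cell terms -P(x,y)·log₂P(x,y):
  X=0: 0.5289, 0.4635
  X=1: 0.1330, 0.2662
Sum of the 4 terms: H(X,Y) = 1.3916 bits

Chain rule check:
  H(X) + H(Y|X) = 0.4497 + 0.9420 = 1.3917 bits
  H(X,Y) = 1.3916 bits
✓ Chain rule verified (Δ = 0.0001 is 4-dp rounding noise: each of the three values was rounded independently).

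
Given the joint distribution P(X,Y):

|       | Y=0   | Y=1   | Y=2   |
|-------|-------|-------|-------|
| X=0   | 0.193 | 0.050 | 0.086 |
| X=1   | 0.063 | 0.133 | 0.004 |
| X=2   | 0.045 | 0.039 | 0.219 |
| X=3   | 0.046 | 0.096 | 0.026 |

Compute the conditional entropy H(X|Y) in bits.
1.5942 bits

H(X|Y) = H(X,Y) - H(Y)

H(X,Y) = -Σ_{x,y} P(x,y) log₂ P(x,y). Per-cell terms -P(x,y)·log₂P(x,y):
  X=0: 0.458052, 0.216096, 0.304399
  X=1: 0.251276, 0.387097, 0.031863
  X=2: 0.201327, 0.182535, 0.479828
  X=3: 0.204342, 0.324559, 0.136899
Sum of the 12 terms: H(X,Y) = 3.17827 bits

Marginal of Y (column sums):
  P(Y=0) = 0.193 + 0.063 + 0.045 + 0.046 = 0.347
  P(Y=1) = 0.050 + 0.133 + 0.039 + 0.096 = 0.318
  P(Y=2) = 0.086 + 0.004 + 0.219 + 0.026 = 0.335
H(Y) = -[0.347·log₂(0.347) + 0.318·log₂(0.318) + 0.335·log₂(0.335)]
  = 0.529866 + 0.525623 + 0.528552 = 1.58404 bits

H(X|Y) = H(X,Y) - H(Y) = 3.17827 - 1.58404 = 1.5942 bits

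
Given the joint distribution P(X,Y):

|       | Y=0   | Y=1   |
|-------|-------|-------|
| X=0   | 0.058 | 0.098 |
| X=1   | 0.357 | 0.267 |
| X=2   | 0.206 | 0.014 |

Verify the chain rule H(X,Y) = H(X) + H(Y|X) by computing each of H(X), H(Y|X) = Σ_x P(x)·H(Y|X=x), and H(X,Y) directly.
H(X) = 1.3233 bits, H(Y|X) = 0.8383 bits, H(X,Y) = 2.1616 bits

Marginal of X (row sums):
  P(X=0) = 0.058 + 0.098 = 0.156
  P(X=1) = 0.357 + 0.267 = 0.624
  P(X=2) = 0.206 + 0.014 = 0.220
H(X) = -[0.156·log₂(0.156) + 0.624·log₂(0.624) + 0.220·log₂(0.220)]
  = 0.4181 + 0.4246 + 0.4806 = 1.3233 bits

H(Y|X) = Σ_x P(x)·H(Y|X=x):
  X=0: P(X=0) = 0.156, P(Y|X=0) = (29/78, 49/78) → H(Y|X=0) = 0.9520
  X=1: P(X=1) = 0.624, P(Y|X=1) = (119/208, 89/208) → H(Y|X=1) = 0.9849
  X=2: P(X=2) = 0.220, P(Y|X=2) = (103/110, 7/110) → H(Y|X=2) = 0.3417
H(Y|X) = 0.156·0.9520 + 0.624·0.9849 + 0.220·0.3417 = 0.8383 bits

H(X,Y) = -Σ_{x,y} P(x,y) log₂ P(x,y). Per-cell terms -P(x,y)·log₂P(x,y):
  X=0: 0.2383, 0.3284
  X=1: 0.5305, 0.5087
  X=2: 0.4695, 0.0862
Sum of the 6 terms: H(X,Y) = 2.1616 bits

Chain rule check:
  H(X) + H(Y|X) = 1.3233 + 0.8383 = 2.1616 bits
  H(X,Y) = 2.1616 bits
✓ Chain rule verified.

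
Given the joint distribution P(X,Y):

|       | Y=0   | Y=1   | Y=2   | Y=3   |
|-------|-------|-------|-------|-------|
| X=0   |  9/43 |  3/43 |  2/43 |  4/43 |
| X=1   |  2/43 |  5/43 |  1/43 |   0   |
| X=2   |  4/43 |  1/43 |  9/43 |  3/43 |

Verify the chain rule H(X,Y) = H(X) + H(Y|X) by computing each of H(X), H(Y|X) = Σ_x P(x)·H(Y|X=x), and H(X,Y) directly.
H(X) = 1.5066 bits, H(Y|X) = 1.6365 bits, H(X,Y) = 3.1431 bits

Marginal of X (row sums):
  P(X=0) = 9/43 + 3/43 + 2/43 + 4/43 = 18/43
  P(X=1) = 2/43 + 5/43 + 1/43 + 0 = 8/43
  P(X=2) = 4/43 + 1/43 + 9/43 + 3/43 = 17/43
H(X) = -[(18/43)·log₂(18/43) + (8/43)·log₂(8/43) + (17/43)·log₂(17/43)]
  = 0.525910 + 0.451398 + 0.529294 = 1.5066 bits

H(Y|X) = Σ_x P(x)·H(Y|X=x):
  X=0: P(X=0) = 18/43, P(Y|X=0) = (1/2, 1/6, 1/9, 2/9) → H(Y|X=0) = 1.765247
  X=1: P(X=1) = 8/43, P(Y|X=1) = (1/4, 5/8, 1/8, 0) → H(Y|X=1) = 1.298795
  X=2: P(X=2) = 17/43, P(Y|X=2) = (4/17, 1/17, 9/17, 3/17) → H(Y|X=2) = 1.658980
H(Y|X) = (18/43)·1.765247 + (8/43)·1.298795 + (17/43)·1.658980 = 1.6365 bits

H(X,Y) = -Σ_{x,y} P(x,y) log₂ P(x,y). Per-cell terms -P(x,y)·log₂P(x,y):
  X=0: 0.472257, 0.267998, 0.205873, 0.318722
  X=1: 0.205873, 0.360969, 0.126192, 0.000000
  X=2: 0.318722, 0.126192, 0.472257, 0.267998
  (cells with P = 0 contribute 0)
Sum of the 12 terms: H(X,Y) = 3.1431 bits

Chain rule check:
  H(X) + H(Y|X) = 1.5066 + 1.6365 = 3.1431 bits
  H(X,Y) = 3.1431 bits
✓ Chain rule verified.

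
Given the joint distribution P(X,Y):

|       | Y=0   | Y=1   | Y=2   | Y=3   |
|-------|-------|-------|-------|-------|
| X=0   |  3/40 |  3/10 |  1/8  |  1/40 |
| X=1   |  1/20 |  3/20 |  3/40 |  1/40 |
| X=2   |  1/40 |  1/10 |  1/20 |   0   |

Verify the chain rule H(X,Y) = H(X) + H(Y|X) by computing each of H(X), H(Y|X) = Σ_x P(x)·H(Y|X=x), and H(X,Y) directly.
H(X) = 1.4492 bits, H(Y|X) = 1.5815 bits, H(X,Y) = 3.0307 bits

Marginal of X (row sums):
  P(X=0) = 3/40 + 3/10 + 1/8 + 1/40 = 21/40
  P(X=1) = 1/20 + 3/20 + 3/40 + 1/40 = 3/10
  P(X=2) = 1/40 + 1/10 + 1/20 + 0 = 7/40
H(X) = -[(21/40)·log₂(21/40) + (3/10)·log₂(3/10) + (7/40)·log₂(7/40)]
  = 0.48805 + 0.52109 + 0.44005 = 1.4492 bits

H(Y|X) = Σ_x P(x)·H(Y|X=x):
  X=0: P(X=0) = 21/40, P(Y|X=0) = (1/7, 4/7, 5/21, 1/21) → H(Y|X=0) = 1.56450
  X=1: P(X=1) = 3/10, P(Y|X=1) = (1/6, 1/2, 1/4, 1/12) → H(Y|X=1) = 1.72957
  X=2: P(X=2) = 7/40, P(Y|X=2) = (1/7, 4/7, 2/7, 0) → H(Y|X=2) = 1.37878
H(Y|X) = (21/40)·1.56450 + (3/10)·1.72957 + (7/40)·1.37878 = 1.5815 bits

H(X,Y) = -Σ_{x,y} P(x,y) log₂ P(x,y). Per-cell terms -P(x,y)·log₂P(x,y):
  X=0: 0.28027, 0.52109, 0.37500, 0.13305
  X=1: 0.21610, 0.41054, 0.28027, 0.13305
  X=2: 0.13305, 0.33219, 0.21610, 0.00000
  (cells with P = 0 contribute 0)
Sum of the 12 terms: H(X,Y) = 3.0307 bits

Chain rule check:
  H(X) + H(Y|X) = 1.4492 + 1.5815 = 3.0307 bits
  H(X,Y) = 3.0307 bits
✓ Chain rule verified.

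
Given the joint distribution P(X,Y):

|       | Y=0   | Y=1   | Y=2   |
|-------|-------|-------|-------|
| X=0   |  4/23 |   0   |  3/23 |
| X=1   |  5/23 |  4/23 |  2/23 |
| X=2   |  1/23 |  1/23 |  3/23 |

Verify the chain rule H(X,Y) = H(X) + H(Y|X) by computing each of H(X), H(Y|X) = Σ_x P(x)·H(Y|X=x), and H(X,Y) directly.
H(X) = 1.5099 bits, H(Y|X) = 1.3128 bits, H(X,Y) = 2.8227 bits

Marginal of X (row sums):
  P(X=0) = 4/23 + 0 + 3/23 = 7/23
  P(X=1) = 5/23 + 4/23 + 2/23 = 11/23
  P(X=2) = 1/23 + 1/23 + 3/23 = 5/23
H(X) = -[(7/23)·log₂(7/23) + (11/23)·log₂(11/23) + (5/23)·log₂(5/23)]
  = 0.52232 + 0.50893 + 0.47862 = 1.5099 bits

H(Y|X) = Σ_x P(x)·H(Y|X=x):
  X=0: P(X=0) = 7/23, P(Y|X=0) = (4/7, 0, 3/7) → H(Y|X=0) = 0.98523
  X=1: P(X=1) = 11/23, P(Y|X=1) = (5/11, 4/11, 2/11) → H(Y|X=1) = 1.49492
  X=2: P(X=2) = 5/23, P(Y|X=2) = (1/5, 1/5, 3/5) → H(Y|X=2) = 1.37095
H(Y|X) = (7/23)·0.98523 + (11/23)·1.49492 + (5/23)·1.37095 = 1.3128 bits

H(X,Y) = -Σ_{x,y} P(x,y) log₂ P(x,y). Per-cell terms -P(x,y)·log₂P(x,y):
  X=0: 0.43888, 0.00000, 0.38330
  X=1: 0.47862, 0.43888, 0.30640
  X=2: 0.19668, 0.19668, 0.38330
  (cells with P = 0 contribute 0)
Sum of the 9 terms: H(X,Y) = 2.8227 bits

Chain rule check:
  H(X) + H(Y|X) = 1.5099 + 1.3128 = 2.8227 bits
  H(X,Y) = 2.8227 bits
✓ Chain rule verified.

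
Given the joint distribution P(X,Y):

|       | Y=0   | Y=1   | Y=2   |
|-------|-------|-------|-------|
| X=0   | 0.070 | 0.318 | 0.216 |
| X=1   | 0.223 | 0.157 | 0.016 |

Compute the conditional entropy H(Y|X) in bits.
1.3008 bits

H(Y|X) = H(X,Y) - H(X)

H(X,Y) = -Σ_{x,y} P(x,y) log₂ P(x,y). Per-cell terms -P(x,y)·log₂P(x,y):
  X=0: 0.268555, 0.525623, 0.477554
  X=1: 0.482769, 0.419373, 0.095453
Sum of the 6 terms: H(X,Y) = 2.26933 bits

Marginal of X (row sums):
  P(X=0) = 0.070 + 0.318 + 0.216 = 0.604
  P(X=1) = 0.223 + 0.157 + 0.016 = 0.396
H(X) = -[0.604·log₂(0.604) + 0.396·log₂(0.396)]
  = 0.439337 + 0.529225 = 0.96856 bits

H(Y|X) = H(X,Y) - H(X) = 2.26933 - 0.96856 = 1.3008 bits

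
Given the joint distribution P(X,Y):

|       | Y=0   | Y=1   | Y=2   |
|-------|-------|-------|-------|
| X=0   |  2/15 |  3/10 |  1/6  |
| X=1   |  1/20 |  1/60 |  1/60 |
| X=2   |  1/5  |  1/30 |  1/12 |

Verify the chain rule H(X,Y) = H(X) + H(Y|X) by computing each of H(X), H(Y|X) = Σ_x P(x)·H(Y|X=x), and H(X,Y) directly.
H(X) = 1.2663 bits, H(Y|X) = 1.4129 bits, H(X,Y) = 2.6792 bits

Marginal of X (row sums):
  P(X=0) = 2/15 + 3/10 + 1/6 = 3/5
  P(X=1) = 1/20 + 1/60 + 1/60 = 1/12
  P(X=2) = 1/5 + 1/30 + 1/12 = 19/60
H(X) = -[(3/5)·log₂(3/5) + (1/12)·log₂(1/12) + (19/60)·log₂(19/60)]
  = 0.44218 + 0.29875 + 0.52534 = 1.2663 bits

H(Y|X) = Σ_x P(x)·H(Y|X=x):
  X=0: P(X=0) = 3/5, P(Y|X=0) = (2/9, 1/2, 5/18) → H(Y|X=0) = 1.49554
  X=1: P(X=1) = 1/12, P(Y|X=1) = (3/5, 1/5, 1/5) → H(Y|X=1) = 1.37095
  X=2: P(X=2) = 19/60, P(Y|X=2) = (12/19, 2/19, 5/19) → H(Y|X=2) = 1.26744
H(Y|X) = (3/5)·1.49554 + (1/12)·1.37095 + (19/60)·1.26744 = 1.4129 bits

H(X,Y) = -Σ_{x,y} P(x,y) log₂ P(x,y). Per-cell terms -P(x,y)·log₂P(x,y):
  X=0: 0.38759, 0.52109, 0.43083
  X=1: 0.21610, 0.09845, 0.09845
  X=2: 0.46439, 0.16356, 0.29875
Sum of the 9 terms: H(X,Y) = 2.6792 bits

Chain rule check:
  H(X) + H(Y|X) = 1.2663 + 1.4129 = 2.6792 bits
  H(X,Y) = 2.6792 bits
✓ Chain rule verified.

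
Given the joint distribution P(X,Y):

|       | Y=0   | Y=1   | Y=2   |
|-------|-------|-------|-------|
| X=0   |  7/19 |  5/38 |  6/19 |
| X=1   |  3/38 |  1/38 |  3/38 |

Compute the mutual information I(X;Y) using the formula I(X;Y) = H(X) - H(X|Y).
0.0008 bits

I(X;Y) = H(X) - H(X|Y)

Marginal of X (row sums):
  P(X=0) = 7/19 + 5/38 + 6/19 = 31/38
  P(X=1) = 3/38 + 1/38 + 3/38 = 7/38
H(X) = -[(31/38)·log₂(31/38) + (7/38)·log₂(7/38)]
  = 0.2396 + 0.4496 = 0.6892 bits

Marginal of Y (column sums):
  P(Y=0) = 7/19 + 3/38 = 17/38
  P(Y=1) = 5/38 + 1/38 = 3/19
  P(Y=2) = 6/19 + 3/38 = 15/38
H(X|Y) = Σ_y P(y)·H(X|Y=y):
  Y=0: P(Y=0) = 17/38, P(X|Y=0) = (14/17, 3/17) → H(X|Y=0) = 0.6723
  Y=1: P(Y=1) = 3/19, P(X|Y=1) = (5/6, 1/6) → H(X|Y=1) = 0.6500
  Y=2: P(Y=2) = 15/38, P(X|Y=2) = (4/5, 1/5) → H(X|Y=2) = 0.7219
H(X|Y) = (17/38)·0.6723 + (3/19)·0.6500 + (15/38)·0.7219 = 0.6884 bits

I(X;Y) = H(X) - H(X|Y) = 0.6892 - 0.6884 = 0.0008 bits

Cross-check via I(X;Y) = H(X) + H(Y) - H(X,Y): computing H(Y) from the column sums and H(X,Y) from the 6 cells in the same way gives H(Y) = 1.4690 bits and H(X,Y) = 2.1574 bits, so
I(X;Y) = 0.6892 + 1.4690 - 2.1574 = 0.0008 bits ✓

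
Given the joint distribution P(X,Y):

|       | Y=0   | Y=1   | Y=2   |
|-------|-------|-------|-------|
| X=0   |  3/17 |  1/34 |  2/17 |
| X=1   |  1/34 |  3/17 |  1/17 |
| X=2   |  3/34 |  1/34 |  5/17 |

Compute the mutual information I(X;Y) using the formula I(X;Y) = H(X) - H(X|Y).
0.3195 bits

I(X;Y) = H(X) - H(X|Y)

Marginal of X (row sums):
  P(X=0) = 3/17 + 1/34 + 2/17 = 11/34
  P(X=1) = 1/34 + 3/17 + 1/17 = 9/34
  P(X=2) = 3/34 + 1/34 + 5/17 = 7/17
H(X) = -[(11/34)·log₂(11/34) + (9/34)·log₂(9/34) + (7/17)·log₂(7/17)]
  = 0.5267 + 0.5076 + 0.5271 = 1.5614 bits

Marginal of Y (column sums):
  P(Y=0) = 3/17 + 1/34 + 3/34 = 5/17
  P(Y=1) = 1/34 + 3/17 + 1/34 = 4/17
  P(Y=2) = 2/17 + 1/17 + 5/17 = 8/17
H(X|Y) = Σ_y P(y)·H(X|Y=y):
  Y=0: P(Y=0) = 5/17, P(X|Y=0) = (3/5, 1/10, 3/10) → H(X|Y=0) = 1.2955
  Y=1: P(Y=1) = 4/17, P(X|Y=1) = (1/8, 3/4, 1/8) → H(X|Y=1) = 1.0613
  Y=2: P(Y=2) = 8/17, P(X|Y=2) = (1/4, 1/8, 5/8) → H(X|Y=2) = 1.2988
H(X|Y) = (5/17)·1.2955 + (4/17)·1.0613 + (8/17)·1.2988 = 1.2419 bits

I(X;Y) = H(X) - H(X|Y) = 1.5614 - 1.2419 = 0.3195 bits

Cross-check via I(X;Y) = H(X) + H(Y) - H(X,Y): computing H(Y) from the column sums and H(X,Y) from the 9 cells in the same way gives H(Y) = 1.5222 bits and H(X,Y) = 2.7641 bits, so
I(X;Y) = 1.5614 + 1.5222 - 2.7641 = 0.3195 bits ✓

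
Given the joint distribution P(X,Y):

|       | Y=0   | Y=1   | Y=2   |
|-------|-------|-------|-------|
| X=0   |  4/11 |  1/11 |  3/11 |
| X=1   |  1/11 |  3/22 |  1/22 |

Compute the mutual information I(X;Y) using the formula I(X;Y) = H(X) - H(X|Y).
0.1083 bits

I(X;Y) = H(X) - H(X|Y)

Marginal of X (row sums):
  P(X=0) = 4/11 + 1/11 + 3/11 = 8/11
  P(X=1) = 1/11 + 3/22 + 1/22 = 3/11
H(X) = -[(8/11)·log₂(8/11) + (3/11)·log₂(3/11)]
  = 0.33413 + 0.51122 = 0.84535 bits

Marginal of Y (column sums):
  P(Y=0) = 4/11 + 1/11 = 5/11
  P(Y=1) = 1/11 + 3/22 = 5/22
  P(Y=2) = 3/11 + 1/22 = 7/22
H(X|Y) = Σ_y P(y)·H(X|Y=y):
  Y=0: P(Y=0) = 5/11, P(X|Y=0) = (4/5, 1/5) → H(X|Y=0) = 0.72193
  Y=1: P(Y=1) = 5/22, P(X|Y=1) = (2/5, 3/5) → H(X|Y=1) = 0.97095
  Y=2: P(Y=2) = 7/22, P(X|Y=2) = (6/7, 1/7) → H(X|Y=2) = 0.59167
H(X|Y) = (5/11)·0.72193 + (5/22)·0.97095 + (7/22)·0.59167 = 0.73708 bits

I(X;Y) = H(X) - H(X|Y) = 0.84535 - 0.73708 = 0.1083 bits

Cross-check via I(X;Y) = H(X) + H(Y) - H(X,Y): computing H(Y) from the column sums and H(X,Y) from the 6 cells in the same way gives H(Y) = 1.52850 bits and H(X,Y) = 2.26558 bits, so
I(X;Y) = 0.84535 + 1.52850 - 2.26558 = 0.1083 bits ✓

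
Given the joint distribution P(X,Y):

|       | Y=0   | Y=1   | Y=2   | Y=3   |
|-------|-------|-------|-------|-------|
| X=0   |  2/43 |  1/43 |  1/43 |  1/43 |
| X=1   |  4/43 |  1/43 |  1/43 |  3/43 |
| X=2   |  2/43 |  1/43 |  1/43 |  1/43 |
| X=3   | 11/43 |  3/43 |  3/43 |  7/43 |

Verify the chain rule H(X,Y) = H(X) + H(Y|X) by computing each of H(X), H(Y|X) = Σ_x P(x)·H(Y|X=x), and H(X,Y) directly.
H(X) = 1.6638 bits, H(Y|X) = 1.8097 bits, H(X,Y) = 3.4735 bits

Marginal of X (row sums):
  P(X=0) = 2/43 + 1/43 + 1/43 + 1/43 = 5/43
  P(X=1) = 4/43 + 1/43 + 1/43 + 3/43 = 9/43
  P(X=2) = 2/43 + 1/43 + 1/43 + 1/43 = 5/43
  P(X=3) = 11/43 + 3/43 + 3/43 + 7/43 = 24/43
H(X) = -[(5/43)·log₂(5/43) + (9/43)·log₂(9/43) + (5/43)·log₂(5/43) + (24/43)·log₂(24/43)]
  = 0.360969 + 0.472257 + 0.360969 + 0.469564 = 1.6638 bits

H(Y|X) = Σ_x P(x)·H(Y|X=x):
  X=0: P(X=0) = 5/43, P(Y|X=0) = (2/5, 1/5, 1/5, 1/5) → H(Y|X=0) = 1.921928
  X=1: P(X=1) = 9/43, P(Y|X=1) = (4/9, 1/9, 1/9, 1/3) → H(Y|X=1) = 1.752715
  X=2: P(X=2) = 5/43, P(Y|X=2) = (2/5, 1/5, 1/5, 1/5) → H(Y|X=2) = 1.921928
  X=3: P(X=3) = 24/43, P(Y|X=3) = (11/24, 1/8, 1/8, 7/24) → H(Y|X=3) = 1.784337
H(Y|X) = (5/43)·1.921928 + (9/43)·1.752715 + (5/43)·1.921928 + (24/43)·1.784337 = 1.8097 bits

H(X,Y) = -Σ_{x,y} P(x,y) log₂ P(x,y). Per-cell terms -P(x,y)·log₂P(x,y):
  X=0: 0.205873, 0.126192, 0.126192, 0.126192
  X=1: 0.318722, 0.126192, 0.126192, 0.267998
  X=2: 0.205873, 0.126192, 0.126192, 0.126192
  X=3: 0.503143, 0.267998, 0.267998, 0.426334
Sum of the 16 terms: H(X,Y) = 3.4735 bits

Chain rule check:
  H(X) + H(Y|X) = 1.6638 + 1.8097 = 3.4735 bits
  H(X,Y) = 3.4735 bits
✓ Chain rule verified.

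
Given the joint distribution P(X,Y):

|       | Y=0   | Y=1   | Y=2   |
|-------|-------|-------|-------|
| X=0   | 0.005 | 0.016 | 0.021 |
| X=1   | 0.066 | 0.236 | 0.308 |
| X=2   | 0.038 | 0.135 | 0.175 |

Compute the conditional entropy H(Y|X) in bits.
1.3767 bits

H(Y|X) = H(X,Y) - H(X)

H(X,Y) = -Σ_{x,y} P(x,y) log₂ P(x,y). Per-cell terms -P(x,y)·log₂P(x,y):
  X=0: 0.038219, 0.095453, 0.117043
  X=1: 0.258812, 0.491621, 0.523291
  X=2: 0.179279, 0.390011, 0.440050
Sum of the 9 terms: H(X,Y) = 2.53378 bits

Marginal of X (row sums):
  P(X=0) = 0.005 + 0.016 + 0.021 = 0.042
  P(X=1) = 0.066 + 0.236 + 0.308 = 0.610
  P(X=2) = 0.038 + 0.135 + 0.175 = 0.348
H(X) = -[0.042·log₂(0.042) + 0.610·log₂(0.610) + 0.348·log₂(0.348)]
  = 0.192086 + 0.435002 + 0.529949 = 1.15704 bits

H(Y|X) = H(X,Y) - H(X) = 2.53378 - 1.15704 = 1.3767 bits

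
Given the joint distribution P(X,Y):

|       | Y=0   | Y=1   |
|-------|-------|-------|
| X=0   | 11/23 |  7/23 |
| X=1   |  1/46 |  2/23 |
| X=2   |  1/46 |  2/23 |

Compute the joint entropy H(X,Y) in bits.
1.8842 bits

H(X,Y) = -Σ_{x,y} P(x,y) log₂ P(x,y). Per-cell terms -P(x,y)·log₂P(x,y):
  X=0: 0.5089, 0.5223
  X=1: 0.1201, 0.3064
  X=2: 0.1201, 0.3064
Sum of the 6 terms: H(X,Y) = 1.8842 bits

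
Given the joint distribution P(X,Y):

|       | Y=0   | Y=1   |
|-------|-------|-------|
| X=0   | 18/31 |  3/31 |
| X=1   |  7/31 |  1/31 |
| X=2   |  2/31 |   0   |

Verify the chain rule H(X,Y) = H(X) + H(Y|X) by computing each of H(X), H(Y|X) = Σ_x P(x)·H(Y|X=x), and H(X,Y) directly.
H(X) = 1.1400 bits, H(Y|X) = 0.5411 bits, H(X,Y) = 1.6811 bits

Marginal of X (row sums):
  P(X=0) = 18/31 + 3/31 = 21/31
  P(X=1) = 7/31 + 1/31 = 8/31
  P(X=2) = 2/31 + 0 = 2/31
H(X) = -[(21/31)·log₂(21/31) + (8/31)·log₂(8/31) + (2/31)·log₂(2/31)]
  = 0.380628 + 0.504309 + 0.255109 = 1.1400 bits

H(Y|X) = Σ_x P(x)·H(Y|X=x):
  X=0: P(X=0) = 21/31, P(Y|X=0) = (6/7, 1/7) → H(Y|X=0) = 0.591673
  X=1: P(X=1) = 8/31, P(Y|X=1) = (7/8, 1/8) → H(Y|X=1) = 0.543564
  X=2: P(X=2) = 2/31, P(Y|X=2) = (1, 0) → H(Y|X=2) = 0.000000
H(Y|X) = (21/31)·0.591673 + (8/31)·0.543564 + (2/31)·0.000000 = 0.5411 bits

H(X,Y) = -Σ_{x,y} P(x,y) log₂ P(x,y). Per-cell terms -P(x,y)·log₂P(x,y):
  X=0: 0.455383, 0.326055
  X=1: 0.484771, 0.159813
  X=2: 0.255109, 0.000000
  (cells with P = 0 contribute 0)
Sum of the 6 terms: H(X,Y) = 1.6811 bits

Chain rule check:
  H(X) + H(Y|X) = 1.1400 + 0.5411 = 1.6811 bits
  H(X,Y) = 1.6811 bits
✓ Chain rule verified.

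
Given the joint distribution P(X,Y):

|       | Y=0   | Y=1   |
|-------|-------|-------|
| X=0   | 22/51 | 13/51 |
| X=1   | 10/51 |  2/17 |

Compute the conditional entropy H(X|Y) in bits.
0.8974 bits

H(X|Y) = H(X,Y) - H(Y)

H(X,Y) = -Σ_{x,y} P(x,y) log₂ P(x,y). Per-cell terms -P(x,y)·log₂P(x,y):
  X=0: 0.52325, 0.50266
  X=1: 0.46088, 0.36323
Sum of the 4 terms: H(X,Y) = 1.8500 bits

Marginal of Y (column sums):
  P(Y=0) = 22/51 + 10/51 = 32/51
  P(Y=1) = 13/51 + 2/17 = 19/51
H(Y) = -[(32/51)·log₂(32/51) + (19/51)·log₂(19/51)]
  = 0.42191 + 0.53070 = 0.9526 bits

H(X|Y) = H(X,Y) - H(Y) = 1.8500 - 0.9526 = 0.8974 bits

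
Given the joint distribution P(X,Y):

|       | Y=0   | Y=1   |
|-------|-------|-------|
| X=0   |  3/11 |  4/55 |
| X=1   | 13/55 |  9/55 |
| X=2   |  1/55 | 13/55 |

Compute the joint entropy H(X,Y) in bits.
2.3024 bits

H(X,Y) = -Σ_{x,y} P(x,y) log₂ P(x,y). Per-cell terms -P(x,y)·log₂P(x,y):
  X=0: 0.5112, 0.2750
  X=1: 0.4919, 0.4273
  X=2: 0.1051, 0.4919
Sum of the 6 terms: H(X,Y) = 2.3024 bits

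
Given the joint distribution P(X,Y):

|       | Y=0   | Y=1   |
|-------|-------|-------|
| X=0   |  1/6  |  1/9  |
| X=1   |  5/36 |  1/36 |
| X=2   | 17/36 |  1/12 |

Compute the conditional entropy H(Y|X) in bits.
0.7168 bits

H(Y|X) = H(X,Y) - H(X)

H(X,Y) = -Σ_{x,y} P(x,y) log₂ P(x,y). Per-cell terms -P(x,y)·log₂P(x,y):
  X=0: 0.43083, 0.35221
  X=1: 0.39556, 0.14361
  X=2: 0.51116, 0.29875
Sum of the 6 terms: H(X,Y) = 2.1321 bits

Marginal of X (row sums):
  P(X=0) = 1/6 + 1/9 = 5/18
  P(X=1) = 5/36 + 1/36 = 1/6
  P(X=2) = 17/36 + 1/12 = 5/9
H(X) = -[(5/18)·log₂(5/18) + (1/6)·log₂(1/6) + (5/9)·log₂(5/9)]
  = 0.51333 + 0.43083 + 0.47111 = 1.4153 bits

H(Y|X) = H(X,Y) - H(X) = 2.1321 - 1.4153 = 0.7168 bits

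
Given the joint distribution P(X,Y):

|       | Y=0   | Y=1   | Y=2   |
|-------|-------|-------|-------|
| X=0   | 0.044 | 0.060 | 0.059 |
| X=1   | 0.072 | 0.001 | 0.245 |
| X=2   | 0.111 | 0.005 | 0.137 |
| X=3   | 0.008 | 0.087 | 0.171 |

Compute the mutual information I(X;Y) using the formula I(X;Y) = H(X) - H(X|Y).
0.2568 bits

I(X;Y) = H(X) - H(X|Y)

Marginal of X (row sums):
  P(X=0) = 0.044 + 0.060 + 0.059 = 0.163
  P(X=1) = 0.072 + 0.001 + 0.245 = 0.318
  P(X=2) = 0.111 + 0.005 + 0.137 = 0.253
  P(X=3) = 0.008 + 0.087 + 0.171 = 0.266
H(X) = -[0.163·log₂(0.163) + 0.318·log₂(0.318) + 0.253·log₂(0.253) + 0.266·log₂(0.266)]
  = 0.42658 + 0.52562 + 0.50165 + 0.50819 = 1.96204 bits

Marginal of Y (column sums):
  P(Y=0) = 0.044 + 0.072 + 0.111 + 0.008 = 0.235
  P(Y=1) = 0.060 + 0.001 + 0.005 + 0.087 = 0.153
  P(Y=2) = 0.059 + 0.245 + 0.137 + 0.171 = 0.612
H(X|Y) = Σ_y P(y)·H(X|Y=y):
  Y=0: P(Y=0) = 0.235, P(X|Y=0) = (44/235, 72/235, 111/235, 8/235) → H(X|Y=0) = 1.65256
  Y=1: P(Y=1) = 0.153, P(X|Y=1) = (20/51, 1/153, 5/153, 29/51) → H(X|Y=1) = 1.20145
  Y=2: P(Y=2) = 0.612, P(X|Y=2) = (59/612, 245/612, 137/612, 19/68) → H(X|Y=2) = 1.85145
H(X|Y) = 0.235·1.65256 + 0.153·1.20145 + 0.612·1.85145 = 1.70526 bits

I(X;Y) = H(X) - H(X|Y) = 1.96204 - 1.70526 = 0.2568 bits

Cross-check via I(X;Y) = H(X) + H(Y) - H(X,Y): computing H(Y) from the column sums and H(X,Y) from the 12 cells in the same way gives H(Y) = 1.33890 bits and H(X,Y) = 3.04416 bits, so
I(X;Y) = 1.96204 + 1.33890 - 3.04416 = 0.2568 bits ✓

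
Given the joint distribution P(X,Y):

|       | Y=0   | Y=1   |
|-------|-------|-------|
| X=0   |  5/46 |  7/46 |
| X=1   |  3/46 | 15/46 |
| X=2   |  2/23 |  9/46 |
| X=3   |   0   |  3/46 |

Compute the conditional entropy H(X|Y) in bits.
1.7411 bits

H(X|Y) = H(X,Y) - H(Y)

H(X,Y) = -Σ_{x,y} P(x,y) log₂ P(x,y). Per-cell terms -P(x,y)·log₂P(x,y):
  X=0: 0.348004, 0.413336
  X=1: 0.256865, 0.527175
  X=2: 0.306397, 0.460494
  X=3: 0.000000, 0.256865
  (cells with P = 0 contribute 0)
Sum of the 8 terms: H(X,Y) = 2.56914 bits

Marginal of Y (column sums):
  P(Y=0) = 5/46 + 3/46 + 2/23 + 0 = 6/23
  P(Y=1) = 7/46 + 15/46 + 9/46 + 3/46 = 17/23
H(Y) = -[(6/23)·log₂(6/23) + (17/23)·log₂(17/23)]
  = 0.505722 + 0.322334 = 0.82806 bits

H(X|Y) = H(X,Y) - H(Y) = 2.56914 - 0.82806 = 1.7411 bits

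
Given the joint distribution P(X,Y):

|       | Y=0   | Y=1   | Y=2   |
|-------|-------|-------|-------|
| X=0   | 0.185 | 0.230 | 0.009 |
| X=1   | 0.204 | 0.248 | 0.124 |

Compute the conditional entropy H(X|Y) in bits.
0.9133 bits

H(X|Y) = H(X,Y) - H(Y)

H(X,Y) = -Σ_{x,y} P(x,y) log₂ P(x,y). Per-cell terms -P(x,y)·log₂P(x,y):
  X=0: 0.45036, 0.48767, 0.06116
  X=1: 0.46785, 0.49887, 0.37344
Sum of the 6 terms: H(X,Y) = 2.33935 bits

Marginal of Y (column sums):
  P(Y=0) = 0.185 + 0.204 = 0.389
  P(Y=1) = 0.230 + 0.248 = 0.478
  P(Y=2) = 0.009 + 0.124 = 0.133
H(Y) = -[0.389·log₂(0.389) + 0.478·log₂(0.478) + 0.133·log₂(0.133)]
  = 0.52988 + 0.50903 + 0.38710 = 1.42601 bits

H(X|Y) = H(X,Y) - H(Y) = 2.33935 - 1.42601 = 0.9133 bits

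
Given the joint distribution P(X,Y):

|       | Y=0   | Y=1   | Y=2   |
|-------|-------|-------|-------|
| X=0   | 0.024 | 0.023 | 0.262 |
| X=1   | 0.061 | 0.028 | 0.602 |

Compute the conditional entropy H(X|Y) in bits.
0.8885 bits

H(X|Y) = H(X,Y) - H(Y)

H(X,Y) = -Σ_{x,y} P(x,y) log₂ P(x,y). Per-cell terms -P(x,y)·log₂P(x,y):
  X=0: 0.129140, 0.125171, 0.506279
  X=1: 0.246138, 0.144436, 0.440763
Sum of the 6 terms: H(X,Y) = 1.59193 bits

Marginal of Y (column sums):
  P(Y=0) = 0.024 + 0.061 = 0.085
  P(Y=1) = 0.023 + 0.028 = 0.051
  P(Y=2) = 0.262 + 0.602 = 0.864
H(Y) = -[0.085·log₂(0.085) + 0.051·log₂(0.051) + 0.864·log₂(0.864)]
  = 0.302293 + 0.218961 + 0.182215 = 0.70347 bits

H(X|Y) = H(X,Y) - H(Y) = 1.59193 - 0.70347 = 0.8885 bits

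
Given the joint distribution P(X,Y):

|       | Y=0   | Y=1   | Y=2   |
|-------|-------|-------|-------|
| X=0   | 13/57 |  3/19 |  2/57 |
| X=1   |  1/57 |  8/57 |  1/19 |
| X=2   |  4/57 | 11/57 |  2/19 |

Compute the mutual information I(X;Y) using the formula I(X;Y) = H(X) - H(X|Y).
0.1476 bits

I(X;Y) = H(X) - H(X|Y)

Marginal of X (row sums):
  P(X=0) = 13/57 + 3/19 + 2/57 = 8/19
  P(X=1) = 1/57 + 8/57 + 1/19 = 4/19
  P(X=2) = 4/57 + 11/57 + 2/19 = 7/19
H(X) = -[(8/19)·log₂(8/19) + (4/19)·log₂(4/19) + (7/19)·log₂(7/19)]
  = 0.52544 + 0.47325 + 0.53074 = 1.5294 bits

Marginal of Y (column sums):
  P(Y=0) = 13/57 + 1/57 + 4/57 = 6/19
  P(Y=1) = 3/19 + 8/57 + 11/57 = 28/57
  P(Y=2) = 2/57 + 1/19 + 2/19 = 11/57
H(X|Y) = Σ_y P(y)·H(X|Y=y):
  Y=0: P(Y=0) = 6/19, P(X|Y=0) = (13/18, 1/18, 2/9) → H(X|Y=0) = 1.05294
  Y=1: P(Y=1) = 28/57, P(X|Y=1) = (9/28, 2/7, 11/28) → H(X|Y=1) = 1.57225
  Y=2: P(Y=2) = 11/57, P(X|Y=2) = (2/11, 3/11, 6/11) → H(X|Y=2) = 1.43537
H(X|Y) = (6/19)·1.05294 + (28/57)·1.57225 + (11/57)·1.43537 = 1.3818 bits

I(X;Y) = H(X) - H(X|Y) = 1.5294 - 1.3818 = 0.1476 bits

Cross-check via I(X;Y) = H(X) + H(Y) - H(X,Y): computing H(Y) from the column sums and H(X,Y) from the 9 cells in the same way gives H(Y) = 1.4870 bits and H(X,Y) = 2.8688 bits, so
I(X;Y) = 1.5294 + 1.4870 - 2.8688 = 0.1476 bits ✓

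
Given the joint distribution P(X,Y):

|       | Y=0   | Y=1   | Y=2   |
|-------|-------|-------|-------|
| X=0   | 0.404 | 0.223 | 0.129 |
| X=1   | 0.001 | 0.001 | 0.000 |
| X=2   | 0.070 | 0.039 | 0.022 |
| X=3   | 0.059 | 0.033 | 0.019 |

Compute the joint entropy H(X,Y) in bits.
2.4963 bits

H(X,Y) = -Σ_{x,y} P(x,y) log₂ P(x,y). Per-cell terms -P(x,y)·log₂P(x,y):
  X=0: 0.5283, 0.4828, 0.3811
  X=1: 0.0100, 0.0100, 0.0000
  X=2: 0.2686, 0.1825, 0.1211
  X=3: 0.2409, 0.1624, 0.1086
  (cells with P = 0 contribute 0)
Sum of the 12 terms: H(X,Y) = 2.4963 bits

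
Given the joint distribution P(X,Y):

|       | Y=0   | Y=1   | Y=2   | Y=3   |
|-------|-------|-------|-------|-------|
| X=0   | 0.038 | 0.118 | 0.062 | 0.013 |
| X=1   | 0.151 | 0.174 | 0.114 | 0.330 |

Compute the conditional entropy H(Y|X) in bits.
1.8293 bits

H(Y|X) = H(X,Y) - H(X)

H(X,Y) = -Σ_{x,y} P(x,y) log₂ P(x,y). Per-cell terms -P(x,y)·log₂P(x,y):
  X=0: 0.179279, 0.363811, 0.248718, 0.081449
  X=1: 0.411834, 0.438974, 0.357150, 0.527822
Sum of the 8 terms: H(X,Y) = 2.60904 bits

Marginal of X (row sums):
  P(X=0) = 0.038 + 0.118 + 0.062 + 0.013 = 0.231
  P(X=1) = 0.151 + 0.174 + 0.114 + 0.330 = 0.769
H(X) = -[0.231·log₂(0.231) + 0.769·log₂(0.769)]
  = 0.488342 + 0.291408 = 0.77975 bits

H(Y|X) = H(X,Y) - H(X) = 2.60904 - 0.77975 = 1.8293 bits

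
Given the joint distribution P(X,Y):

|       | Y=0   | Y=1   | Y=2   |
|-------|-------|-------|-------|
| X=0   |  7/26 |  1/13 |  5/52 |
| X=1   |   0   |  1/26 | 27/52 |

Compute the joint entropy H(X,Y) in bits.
1.7909 bits

H(X,Y) = -Σ_{x,y} P(x,y) log₂ P(x,y). Per-cell terms -P(x,y)·log₂P(x,y):
  X=0: 0.50968, 0.28465, 0.32486
  X=1: 0.00000, 0.18079, 0.49096
  (cells with P = 0 contribute 0)
Sum of the 6 terms: H(X,Y) = 1.7909 bits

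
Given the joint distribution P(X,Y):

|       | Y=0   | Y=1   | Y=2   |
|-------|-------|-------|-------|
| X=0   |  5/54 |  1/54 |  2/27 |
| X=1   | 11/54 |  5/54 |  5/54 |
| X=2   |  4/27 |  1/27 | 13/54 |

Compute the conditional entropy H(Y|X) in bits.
1.3798 bits

H(Y|X) = H(X,Y) - H(X)

H(X,Y) = -Σ_{x,y} P(x,y) log₂ P(x,y). Per-cell terms -P(x,y)·log₂P(x,y):
  X=0: 0.31787, 0.10657, 0.27814
  X=1: 0.46759, 0.31787, 0.31787
  X=2: 0.40813, 0.17611, 0.49459
Sum of the 9 terms: H(X,Y) = 2.8847 bits

Marginal of X (row sums):
  P(X=0) = 5/54 + 1/54 + 2/27 = 5/27
  P(X=1) = 11/54 + 5/54 + 5/54 = 7/18
  P(X=2) = 4/27 + 1/27 + 13/54 = 23/54
H(X) = -[(5/27)·log₂(5/27) + (7/18)·log₂(7/18) + (23/54)·log₂(23/54)]
  = 0.45055 + 0.52989 + 0.52445 = 1.5049 bits

H(Y|X) = H(X,Y) - H(X) = 2.8847 - 1.5049 = 1.3798 bits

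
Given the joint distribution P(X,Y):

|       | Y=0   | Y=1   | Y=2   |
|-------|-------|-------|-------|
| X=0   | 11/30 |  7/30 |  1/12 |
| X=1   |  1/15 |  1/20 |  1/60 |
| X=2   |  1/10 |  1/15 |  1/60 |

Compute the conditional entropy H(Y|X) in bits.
1.3738 bits

H(Y|X) = H(X,Y) - H(X)

H(X,Y) = -Σ_{x,y} P(x,y) log₂ P(x,y). Per-cell terms -P(x,y)·log₂P(x,y):
  X=0: 0.53073, 0.48989, 0.29875
  X=1: 0.26046, 0.21610, 0.09845
  X=2: 0.33219, 0.26046, 0.09845
Sum of the 9 terms: H(X,Y) = 2.5855 bits

Marginal of X (row sums):
  P(X=0) = 11/30 + 7/30 + 1/12 = 41/60
  P(X=1) = 1/15 + 1/20 + 1/60 = 2/15
  P(X=2) = 1/10 + 1/15 + 1/60 = 11/60
H(X) = -[(41/60)·log₂(41/60) + (2/15)·log₂(2/15) + (11/60)·log₂(11/60)]
  = 0.37538 + 0.38759 + 0.44870 = 1.2117 bits

H(Y|X) = H(X,Y) - H(X) = 2.5855 - 1.2117 = 1.3738 bits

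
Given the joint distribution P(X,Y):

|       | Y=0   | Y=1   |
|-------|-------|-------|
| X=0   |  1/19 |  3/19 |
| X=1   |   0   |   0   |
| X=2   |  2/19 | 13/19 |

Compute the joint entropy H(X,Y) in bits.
1.3605 bits

H(X,Y) = -Σ_{x,y} P(x,y) log₂ P(x,y). Per-cell terms -P(x,y)·log₂P(x,y):
  X=0: 0.22358, 0.42047
  X=1: 0.00000, 0.00000
  X=2: 0.34189, 0.37460
  (cells with P = 0 contribute 0)
Sum of the 6 terms: H(X,Y) = 1.3605 bits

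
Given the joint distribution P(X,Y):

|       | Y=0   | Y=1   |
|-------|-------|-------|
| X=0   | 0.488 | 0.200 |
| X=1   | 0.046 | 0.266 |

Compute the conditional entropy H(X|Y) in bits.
0.6854 bits

H(X|Y) = H(X,Y) - H(Y)

H(X,Y) = -Σ_{x,y} P(x,y) log₂ P(x,y). Per-cell terms -P(x,y)·log₂P(x,y):
  X=0: 0.50510, 0.46439
  X=1: 0.20434, 0.50819
Sum of the 4 terms: H(X,Y) = 1.68202 bits

Marginal of Y (column sums):
  P(Y=0) = 0.488 + 0.046 = 0.534
  P(Y=1) = 0.200 + 0.266 = 0.466
H(Y) = -[0.534·log₂(0.534) + 0.466·log₂(0.466)]
  = 0.48332 + 0.51334 = 0.99666 bits

H(X|Y) = H(X,Y) - H(Y) = 1.68202 - 0.99666 = 0.6854 bits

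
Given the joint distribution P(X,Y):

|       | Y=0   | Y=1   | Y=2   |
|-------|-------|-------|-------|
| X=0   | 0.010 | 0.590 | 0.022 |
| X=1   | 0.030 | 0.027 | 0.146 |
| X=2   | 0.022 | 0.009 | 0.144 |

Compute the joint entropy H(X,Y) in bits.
1.9194 bits

H(X,Y) = -Σ_{x,y} P(x,y) log₂ P(x,y). Per-cell terms -P(x,y)·log₂P(x,y):
  X=0: 0.066439, 0.449116, 0.121140
  X=1: 0.151767, 0.140694, 0.405290
  X=2: 0.121140, 0.061163, 0.402604
Sum of the 9 terms: H(X,Y) = 1.9194 bits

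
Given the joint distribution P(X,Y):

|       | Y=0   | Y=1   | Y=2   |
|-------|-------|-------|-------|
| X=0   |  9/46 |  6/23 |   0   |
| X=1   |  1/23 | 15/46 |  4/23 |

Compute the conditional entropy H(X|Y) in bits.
0.7453 bits

H(X|Y) = H(X,Y) - H(Y)

H(X,Y) = -Σ_{x,y} P(x,y) log₂ P(x,y). Per-cell terms -P(x,y)·log₂P(x,y):
  X=0: 0.46049, 0.50572, 0.00000
  X=1: 0.19668, 0.52718, 0.43888
  (cells with P = 0 contribute 0)
Sum of the 6 terms: H(X,Y) = 2.12895 bits

Marginal of Y (column sums):
  P(Y=0) = 9/46 + 1/23 = 11/46
  P(Y=1) = 6/23 + 15/46 = 27/46
  P(Y=2) = 0 + 4/23 = 4/23
H(Y) = -[(11/46)·log₂(11/46) + (27/46)·log₂(27/46) + (4/23)·log₂(4/23)]
  = 0.49360 + 0.45118 + 0.43888 = 1.38366 bits

H(X|Y) = H(X,Y) - H(Y) = 2.12895 - 1.38366 = 0.7453 bits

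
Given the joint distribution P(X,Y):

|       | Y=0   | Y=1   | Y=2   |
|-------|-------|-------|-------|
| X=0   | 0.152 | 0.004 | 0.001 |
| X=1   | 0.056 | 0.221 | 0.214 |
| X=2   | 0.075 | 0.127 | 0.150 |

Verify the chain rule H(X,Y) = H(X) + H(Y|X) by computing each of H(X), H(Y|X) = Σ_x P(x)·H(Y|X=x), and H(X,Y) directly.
H(X) = 1.4535 bits, H(Y|X) = 1.2606 bits, H(X,Y) = 2.7140 bits

Marginal of X (row sums):
  P(X=0) = 0.152 + 0.004 + 0.001 = 0.157
  P(X=1) = 0.056 + 0.221 + 0.214 = 0.491
  P(X=2) = 0.075 + 0.127 + 0.150 = 0.352
H(X) = -[0.157·log₂(0.157) + 0.491·log₂(0.491) + 0.352·log₂(0.352)]
  = 0.41937 + 0.50387 + 0.53024 = 1.4535 bits

H(Y|X) = Σ_x P(x)·H(Y|X=x):
  X=0: P(X=0) = 0.157, P(Y|X=0) = (152/157, 4/157, 1/157) → H(Y|X=0) = 0.22656
  X=1: P(X=1) = 0.491, P(Y|X=1) = (56/491, 221/491, 214/491) → H(Y|X=1) = 1.39780
  X=2: P(X=2) = 0.352, P(Y|X=2) = (75/352, 127/352, 75/176) → H(Y|X=2) = 1.53032
H(Y|X) = 0.157·0.22656 + 0.491·1.39780 + 0.352·1.53032 = 1.2606 bits

H(X,Y) = -Σ_{x,y} P(x,y) log₂ P(x,y). Per-cell terms -P(x,y)·log₂P(x,y):
  X=0: 0.41311, 0.03186, 0.00997
  X=1: 0.23287, 0.48131, 0.47600
  X=2: 0.28027, 0.37809, 0.41054
Sum of the 9 terms: H(X,Y) = 2.7140 bits

Chain rule check:
  H(X) + H(Y|X) = 1.4535 + 1.2606 = 2.7141 bits
  H(X,Y) = 2.7140 bits
✓ Chain rule verified (Δ = 0.0001 is 4-dp rounding noise: each of the three values was rounded independently).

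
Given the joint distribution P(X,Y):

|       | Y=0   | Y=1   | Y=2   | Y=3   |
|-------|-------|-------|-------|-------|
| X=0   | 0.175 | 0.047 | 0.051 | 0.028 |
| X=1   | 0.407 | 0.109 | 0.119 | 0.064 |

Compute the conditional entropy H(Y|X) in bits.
1.6239 bits

H(Y|X) = H(X,Y) - H(X)

H(X,Y) = -Σ_{x,y} P(x,y) log₂ P(x,y). Per-cell terms -P(x,y)·log₂P(x,y):
  X=0: 0.44005, 0.20733, 0.21896, 0.14444
  X=1: 0.52784, 0.34854, 0.36545, 0.25381
Sum of the 8 terms: H(X,Y) = 2.5064 bits

Marginal of X (row sums):
  P(X=0) = 0.175 + 0.047 + 0.051 + 0.028 = 0.301
  P(X=1) = 0.407 + 0.109 + 0.119 + 0.064 = 0.699
H(X) = -[0.301·log₂(0.301) + 0.699·log₂(0.699)]
  = 0.52138 + 0.36113 = 0.8825 bits

H(Y|X) = H(X,Y) - H(X) = 2.5064 - 0.8825 = 1.6239 bits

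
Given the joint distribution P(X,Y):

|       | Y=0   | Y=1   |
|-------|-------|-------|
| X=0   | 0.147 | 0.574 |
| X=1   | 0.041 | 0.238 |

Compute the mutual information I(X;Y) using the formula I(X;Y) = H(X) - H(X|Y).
0.0032 bits

I(X;Y) = H(X) - H(X|Y)

Marginal of X (row sums):
  P(X=0) = 0.147 + 0.574 = 0.721
  P(X=1) = 0.041 + 0.238 = 0.279
H(X) = -[0.721·log₂(0.721) + 0.279·log₂(0.279)]
  = 0.34026 + 0.51382 = 0.85408 bits

Marginal of Y (column sums):
  P(Y=0) = 0.147 + 0.041 = 0.188
  P(Y=1) = 0.574 + 0.238 = 0.812
H(X|Y) = Σ_y P(y)·H(X|Y=y):
  Y=0: P(Y=0) = 0.188, P(X|Y=0) = (147/188, 41/188) → H(X|Y=0) = 0.75666
  Y=1: P(Y=1) = 0.812, P(X|Y=1) = (41/58, 17/58) → H(X|Y=1) = 0.87270
H(X|Y) = 0.188·0.75666 + 0.812·0.87270 = 0.85088 bits

I(X;Y) = H(X) - H(X|Y) = 0.85408 - 0.85088 = 0.0032 bits

Cross-check via I(X;Y) = H(X) + H(Y) - H(X,Y): computing H(Y) from the column sums and H(X,Y) from the 4 cells in the same way gives H(Y) = 0.69727 bits and H(X,Y) = 1.54815 bits, so
I(X;Y) = 0.85408 + 0.69727 - 1.54815 = 0.0032 bits ✓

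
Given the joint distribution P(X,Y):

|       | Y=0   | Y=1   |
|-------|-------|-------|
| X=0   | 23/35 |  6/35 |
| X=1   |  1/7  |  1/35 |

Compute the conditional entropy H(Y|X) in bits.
0.7209 bits

H(Y|X) = H(X,Y) - H(X)

H(X,Y) = -Σ_{x,y} P(x,y) log₂ P(x,y). Per-cell terms -P(x,y)·log₂P(x,y):
  X=0: 0.39805, 0.43617
  X=1: 0.40105, 0.14655
Sum of the 4 terms: H(X,Y) = 1.38182 bits

Marginal of X (row sums):
  P(X=0) = 23/35 + 6/35 = 29/35
  P(X=1) = 1/7 + 1/35 = 6/35
H(X) = -[(29/35)·log₂(29/35) + (6/35)·log₂(6/35)]
  = 0.22479 + 0.43617 = 0.66096 bits

H(Y|X) = H(X,Y) - H(X) = 1.38182 - 0.66096 = 0.7209 bits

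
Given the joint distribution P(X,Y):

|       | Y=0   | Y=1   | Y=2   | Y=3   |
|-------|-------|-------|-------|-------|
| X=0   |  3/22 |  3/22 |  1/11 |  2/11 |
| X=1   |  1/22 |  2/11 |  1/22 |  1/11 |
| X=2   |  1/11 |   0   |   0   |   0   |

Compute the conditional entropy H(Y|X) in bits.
1.7050 bits

H(Y|X) = H(X,Y) - H(X)

H(X,Y) = -Σ_{x,y} P(x,y) log₂ P(x,y). Per-cell terms -P(x,y)·log₂P(x,y):
  X=0: 0.391973, 0.391973, 0.314494, 0.447169
  X=1: 0.202701, 0.447169, 0.202701, 0.314494
  X=2: 0.314494, 0.000000, 0.000000, 0.000000
  (cells with P = 0 contribute 0)
Sum of the 12 terms: H(X,Y) = 3.02717 bits

Marginal of X (row sums):
  P(X=0) = 3/22 + 3/22 + 1/11 + 2/11 = 6/11
  P(X=1) = 1/22 + 2/11 + 1/22 + 1/11 = 4/11
  P(X=2) = 1/11 + 0 + 0 + 0 = 1/11
H(X) = -[(6/11)·log₂(6/11) + (4/11)·log₂(4/11) + (1/11)·log₂(1/11)]
  = 0.476983 + 0.530702 + 0.314494 = 1.32218 bits

H(Y|X) = H(X,Y) - H(X) = 3.02717 - 1.32218 = 1.7050 bits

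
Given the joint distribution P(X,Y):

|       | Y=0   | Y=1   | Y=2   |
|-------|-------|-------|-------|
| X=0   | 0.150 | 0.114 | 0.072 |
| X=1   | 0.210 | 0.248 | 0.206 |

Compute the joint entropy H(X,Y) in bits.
2.4822 bits

H(X,Y) = -Σ_{x,y} P(x,y) log₂ P(x,y). Per-cell terms -P(x,y)·log₂P(x,y):
  X=0: 0.41054, 0.35715, 0.27330
  X=1: 0.47282, 0.49887, 0.46953
Sum of the 6 terms: H(X,Y) = 2.4822 bits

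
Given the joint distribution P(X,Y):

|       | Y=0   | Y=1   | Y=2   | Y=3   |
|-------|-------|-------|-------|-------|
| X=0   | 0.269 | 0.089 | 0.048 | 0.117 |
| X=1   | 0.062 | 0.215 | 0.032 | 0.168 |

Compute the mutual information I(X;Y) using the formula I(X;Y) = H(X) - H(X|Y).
0.1469 bits

I(X;Y) = H(X) - H(X|Y)

Marginal of X (row sums):
  P(X=0) = 0.269 + 0.089 + 0.048 + 0.117 = 0.523
  P(X=1) = 0.062 + 0.215 + 0.032 + 0.168 = 0.477
H(X) = -[0.523·log₂(0.523) + 0.477·log₂(0.477)]
  = 0.489066 + 0.509407 = 0.99847 bits

Marginal of Y (column sums):
  P(Y=0) = 0.269 + 0.062 = 0.331
  P(Y=1) = 0.089 + 0.215 = 0.304
  P(Y=2) = 0.048 + 0.032 = 0.080
  P(Y=3) = 0.117 + 0.168 = 0.285
H(X|Y) = Σ_y P(y)·H(X|Y=y):
  Y=0: P(Y=0) = 0.331, P(X|Y=0) = (269/331, 62/331) → H(X|Y=0) = 0.695813
  Y=1: P(Y=1) = 0.304, P(X|Y=1) = (89/304, 215/304) → H(X|Y=1) = 0.872264
  Y=2: P(Y=2) = 0.080, P(X|Y=2) = (3/5, 2/5) → H(X|Y=2) = 0.970951
  Y=3: P(Y=3) = 0.285, P(X|Y=3) = (39/95, 56/95) → H(X|Y=3) = 0.976776
H(X|Y) = 0.331·0.695813 + 0.304·0.872264 + 0.080·0.970951 + 0.285·0.976776 = 0.85154 bits

I(X;Y) = H(X) - H(X|Y) = 0.99847 - 0.85154 = 0.1469 bits

Cross-check via I(X;Y) = H(X) + H(Y) - H(X,Y): computing H(Y) from the column sums and H(X,Y) from the 8 cells in the same way gives H(Y) = 1.85784 bits and H(X,Y) = 2.70938 bits, so
I(X;Y) = 0.99847 + 1.85784 - 2.70938 = 0.1469 bits ✓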